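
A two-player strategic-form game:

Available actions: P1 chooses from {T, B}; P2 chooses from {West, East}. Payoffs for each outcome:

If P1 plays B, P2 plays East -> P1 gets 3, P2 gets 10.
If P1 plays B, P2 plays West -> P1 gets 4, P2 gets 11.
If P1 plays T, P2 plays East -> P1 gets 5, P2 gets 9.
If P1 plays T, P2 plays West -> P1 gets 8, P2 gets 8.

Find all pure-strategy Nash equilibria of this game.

Check each profile: it is a Nash equilibrium iff no player can strictly gain by switching unilaterally.
(T, West): P2 can switch to East (8 → 9). Not NE.
(T, East): P1 gets 5, best alternative 3; P2 gets 9, best alternative 8. No profitable deviation — NE.
(B, West): P1 can switch to T (4 → 8). Not NE.
(B, East): P1 can switch to T (3 → 5). Not NE.

The unique pure-strategy Nash equilibrium is (T, East).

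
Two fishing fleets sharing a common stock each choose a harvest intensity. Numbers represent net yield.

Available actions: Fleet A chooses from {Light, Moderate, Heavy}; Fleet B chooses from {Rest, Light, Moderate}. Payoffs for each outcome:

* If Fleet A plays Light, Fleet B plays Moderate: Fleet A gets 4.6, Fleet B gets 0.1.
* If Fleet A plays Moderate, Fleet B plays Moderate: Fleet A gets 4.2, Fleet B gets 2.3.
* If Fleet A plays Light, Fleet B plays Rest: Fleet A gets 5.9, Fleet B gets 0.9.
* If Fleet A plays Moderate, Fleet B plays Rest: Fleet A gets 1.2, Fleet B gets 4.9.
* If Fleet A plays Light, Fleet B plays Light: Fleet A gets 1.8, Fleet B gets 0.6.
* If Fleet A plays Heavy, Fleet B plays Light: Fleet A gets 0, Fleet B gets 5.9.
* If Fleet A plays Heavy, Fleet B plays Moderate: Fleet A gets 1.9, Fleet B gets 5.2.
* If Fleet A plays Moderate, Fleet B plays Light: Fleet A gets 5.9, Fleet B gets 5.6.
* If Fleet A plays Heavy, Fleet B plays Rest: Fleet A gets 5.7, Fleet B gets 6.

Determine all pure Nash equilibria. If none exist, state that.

The pure Nash equilibria are (Light, Rest), (Moderate, Light).

(Light, Rest): Fleet A gets 5.9, best alternative 5.7; Fleet B gets 0.9, best alternative 0.6. No profitable deviation — NE.
(Light, Light): Fleet A can switch to Moderate (1.8 → 5.9). Not NE.
(Light, Moderate): Fleet B can switch to Rest (0.1 → 0.9). Not NE.
(Moderate, Rest): Fleet A can switch to Light (1.2 → 5.9). Not NE.
(Moderate, Light): Fleet A gets 5.9, best alternative 1.8; Fleet B gets 5.6, best alternative 4.9. No profitable deviation — NE.
(Moderate, Moderate): Fleet A can switch to Light (4.2 → 4.6). Not NE.
(Heavy, Rest): Fleet A can switch to Light (5.7 → 5.9). Not NE.
(Heavy, Light): Fleet A can switch to Light (0 → 1.8). Not NE.
(Heavy, Moderate): Fleet A can switch to Light (1.9 → 4.6). Not NE.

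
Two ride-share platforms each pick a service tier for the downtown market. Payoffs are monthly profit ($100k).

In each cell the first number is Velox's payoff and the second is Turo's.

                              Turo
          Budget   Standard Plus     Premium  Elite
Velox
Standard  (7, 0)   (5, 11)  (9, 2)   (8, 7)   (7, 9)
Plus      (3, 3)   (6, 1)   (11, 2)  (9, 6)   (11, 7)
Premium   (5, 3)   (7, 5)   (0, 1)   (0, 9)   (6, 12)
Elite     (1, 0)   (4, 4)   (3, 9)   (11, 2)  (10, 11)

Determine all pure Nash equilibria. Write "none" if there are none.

(Plus, Elite)

Mark each player's best response to every combination of opponents' strategies; a profile where every player is best-responding is a pure Nash equilibrium.
Velox against Budget: payoffs 7, 3, 5, 1 → best response Standard.
Velox against Standard: payoffs 5, 6, 7, 4 → best response Premium.
Velox against Plus: payoffs 9, 11, 0, 3 → best response Plus.
Velox against Premium: payoffs 8, 9, 0, 11 → best response Elite.
Velox against Elite: payoffs 7, 11, 6, 10 → best response Plus.
Turo against Standard: payoffs 0, 11, 2, 7, 9 → best response Standard.
Turo against Plus: payoffs 3, 1, 2, 6, 7 → best response Elite.
Turo against Premium: payoffs 3, 5, 1, 9, 12 → best response Elite.
Turo against Elite: payoffs 0, 4, 9, 2, 11 → best response Elite.
Mutual best responses: (Plus, Elite).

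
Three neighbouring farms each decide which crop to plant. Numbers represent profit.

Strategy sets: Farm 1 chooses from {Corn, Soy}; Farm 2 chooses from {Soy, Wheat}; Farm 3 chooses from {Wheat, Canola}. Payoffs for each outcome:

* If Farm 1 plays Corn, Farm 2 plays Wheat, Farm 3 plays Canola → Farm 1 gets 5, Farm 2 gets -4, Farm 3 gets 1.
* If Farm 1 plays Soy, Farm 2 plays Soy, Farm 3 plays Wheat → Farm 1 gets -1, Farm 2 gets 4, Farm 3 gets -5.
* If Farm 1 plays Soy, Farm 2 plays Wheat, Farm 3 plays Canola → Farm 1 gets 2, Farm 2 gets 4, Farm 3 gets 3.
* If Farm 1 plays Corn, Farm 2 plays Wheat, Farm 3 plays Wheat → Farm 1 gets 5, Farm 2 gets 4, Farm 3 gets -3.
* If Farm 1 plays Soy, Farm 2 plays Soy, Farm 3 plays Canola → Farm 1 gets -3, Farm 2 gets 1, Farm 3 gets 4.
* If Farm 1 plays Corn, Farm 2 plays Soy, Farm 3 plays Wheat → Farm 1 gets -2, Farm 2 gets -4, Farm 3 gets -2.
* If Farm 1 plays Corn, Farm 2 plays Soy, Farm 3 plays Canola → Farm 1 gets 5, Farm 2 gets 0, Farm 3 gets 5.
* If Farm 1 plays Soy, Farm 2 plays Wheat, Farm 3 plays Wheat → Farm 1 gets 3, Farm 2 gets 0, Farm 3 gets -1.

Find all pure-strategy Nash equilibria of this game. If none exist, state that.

Check each profile: it is a Nash equilibrium iff no player can strictly gain by switching unilaterally.
(Corn, Soy, Wheat): Farm 1 can switch to Soy (-2 → -1). Not NE.
(Corn, Soy, Canola): Farm 1 gets 5, best alternative -3; Farm 2 gets 0, best alternative -4; Farm 3 gets 5, best alternative -2. No profitable deviation — NE.
(Corn, Wheat, Wheat): Farm 3 can switch to Canola (-3 → 1). Not NE.
(Corn, Wheat, Canola): Farm 2 can switch to Soy (-4 → 0). Not NE.
(Soy, Soy, Wheat): Farm 3 can switch to Canola (-5 → 4). Not NE.
(Soy, Soy, Canola): Farm 1 can switch to Corn (-3 → 5). Not NE.
(Soy, Wheat, Wheat): Farm 1 can switch to Corn (3 → 5). Not NE.
(Soy, Wheat, Canola): Farm 1 can switch to Corn (2 → 5). Not NE.

The unique pure-strategy Nash equilibrium is (Corn, Soy, Canola).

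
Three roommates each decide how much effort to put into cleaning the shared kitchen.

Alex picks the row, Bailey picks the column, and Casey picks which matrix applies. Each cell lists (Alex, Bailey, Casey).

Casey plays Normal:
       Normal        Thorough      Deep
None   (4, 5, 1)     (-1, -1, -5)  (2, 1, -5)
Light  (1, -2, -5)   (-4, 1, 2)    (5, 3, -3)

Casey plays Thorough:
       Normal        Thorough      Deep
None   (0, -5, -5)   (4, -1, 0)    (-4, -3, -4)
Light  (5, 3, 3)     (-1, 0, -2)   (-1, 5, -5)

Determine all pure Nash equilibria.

Pure-strategy Nash equilibria: (None, Normal, Normal) and (None, Thorough, Thorough) and (Light, Deep, Normal)

(None, Normal, Normal): Alex gets 4, best alternative 1; Bailey gets 5, best alternative 1; Casey gets 1, best alternative -5. No profitable deviation — NE.
(None, Normal, Thorough): Alex can switch to Light (0 → 5). Not NE.
(None, Thorough, Normal): Bailey can switch to Normal (-1 → 5). Not NE.
(None, Thorough, Thorough): Alex gets 4, best alternative -1; Bailey gets -1, best alternative -3; Casey gets 0, best alternative -5. No profitable deviation — NE.
(None, Deep, Normal): Alex can switch to Light (2 → 5). Not NE.
(None, Deep, Thorough): Alex can switch to Light (-4 → -1). Not NE.
(Light, Normal, Normal): Alex can switch to None (1 → 4). Not NE.
(Light, Normal, Thorough): Bailey can switch to Deep (3 → 5). Not NE.
(Light, Deep, Normal): Alex gets 5, best alternative 2; Bailey gets 3, best alternative 1; Casey gets -3, best alternative -5. No profitable deviation — NE.
(The remaining 3 profiles each have a profitable deviation by the same check.)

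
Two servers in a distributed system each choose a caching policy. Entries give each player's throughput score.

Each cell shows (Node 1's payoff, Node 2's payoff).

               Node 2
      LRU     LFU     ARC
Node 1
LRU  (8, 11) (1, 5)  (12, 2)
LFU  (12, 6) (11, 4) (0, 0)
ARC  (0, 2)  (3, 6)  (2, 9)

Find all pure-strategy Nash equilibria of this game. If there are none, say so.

For each player, find the best response to each opponent profile; mutual best responses are the pure NE.
Node 1 against LRU: payoffs 8, 12, 0 → best response LFU.
Node 1 against LFU: payoffs 1, 11, 3 → best response LFU.
Node 1 against ARC: payoffs 12, 0, 2 → best response LRU.
Node 2 against LRU: payoffs 11, 5, 2 → best response LRU.
Node 2 against LFU: payoffs 6, 4, 0 → best response LRU.
Node 2 against ARC: payoffs 2, 6, 9 → best response ARC.
Mutual best responses: (LFU, LRU).

The unique pure-strategy Nash equilibrium is (LFU, LRU).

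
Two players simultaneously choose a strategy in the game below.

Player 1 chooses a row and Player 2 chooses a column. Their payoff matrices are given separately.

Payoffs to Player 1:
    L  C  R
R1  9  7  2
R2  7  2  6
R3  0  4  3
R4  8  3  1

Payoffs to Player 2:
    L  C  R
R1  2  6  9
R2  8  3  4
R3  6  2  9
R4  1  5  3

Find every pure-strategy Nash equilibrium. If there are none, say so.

(R1, L): Player 2 can switch to C (2 → 6). Not NE.
(R1, C): Player 2 can switch to R (6 → 9). Not NE.
(R1, R): Player 1 can switch to R2 (2 → 6). Not NE.
(R2, L): Player 1 can switch to R1 (7 → 9). Not NE.
(R2, C): Player 1 can switch to R1 (2 → 7). Not NE.
(R2, R): Player 2 can switch to L (4 → 8). Not NE.
(The remaining 6 profiles each have a profitable deviation by the same check.)

No pure-strategy Nash equilibrium.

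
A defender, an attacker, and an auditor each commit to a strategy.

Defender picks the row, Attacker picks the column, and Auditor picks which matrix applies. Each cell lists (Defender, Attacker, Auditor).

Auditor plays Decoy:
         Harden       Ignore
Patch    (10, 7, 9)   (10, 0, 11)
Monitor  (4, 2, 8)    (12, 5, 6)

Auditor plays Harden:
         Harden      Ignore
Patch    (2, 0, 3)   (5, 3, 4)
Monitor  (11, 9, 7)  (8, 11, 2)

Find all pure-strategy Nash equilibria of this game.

For each strategy profile, look for a profitable unilateral deviation.
(Patch, Harden, Decoy): Defender gets 10, best alternative 4; Attacker gets 7, best alternative 0; Auditor gets 9, best alternative 3. No profitable deviation — NE.
(Patch, Harden, Harden): Defender can switch to Monitor (2 → 11). Not NE.
(Patch, Ignore, Decoy): Defender can switch to Monitor (10 → 12). Not NE.
(Patch, Ignore, Harden): Defender can switch to Monitor (5 → 8). Not NE.
(Monitor, Harden, Decoy): Defender can switch to Patch (4 → 10). Not NE.
(Monitor, Harden, Harden): Attacker can switch to Ignore (9 → 11). Not NE.
(Monitor, Ignore, Decoy): Defender gets 12, best alternative 10; Attacker gets 5, best alternative 2; Auditor gets 6, best alternative 2. No profitable deviation — NE.
(Monitor, Ignore, Harden): Auditor can switch to Decoy (2 → 6). Not NE.

The pure Nash equilibria are (Patch, Harden, Decoy), (Monitor, Ignore, Decoy).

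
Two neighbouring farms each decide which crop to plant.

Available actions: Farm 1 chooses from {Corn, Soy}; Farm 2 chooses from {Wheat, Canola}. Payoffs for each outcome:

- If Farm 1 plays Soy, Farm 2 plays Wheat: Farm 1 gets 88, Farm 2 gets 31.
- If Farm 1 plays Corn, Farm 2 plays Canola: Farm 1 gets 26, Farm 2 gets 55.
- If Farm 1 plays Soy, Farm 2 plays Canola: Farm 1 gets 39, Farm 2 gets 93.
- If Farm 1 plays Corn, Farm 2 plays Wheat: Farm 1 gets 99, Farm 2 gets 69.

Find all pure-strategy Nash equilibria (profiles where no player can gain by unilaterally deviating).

Pure-strategy Nash equilibria: (Corn, Wheat) and (Soy, Canola)

(Corn, Wheat): Farm 1 gets 99, best alternative 88; Farm 2 gets 69, best alternative 55. No profitable deviation — NE.
(Corn, Canola): Farm 1 can switch to Soy (26 → 39). Not NE.
(Soy, Wheat): Farm 1 can switch to Corn (88 → 99). Not NE.
(Soy, Canola): Farm 1 gets 39, best alternative 26; Farm 2 gets 93, best alternative 31. No profitable deviation — NE.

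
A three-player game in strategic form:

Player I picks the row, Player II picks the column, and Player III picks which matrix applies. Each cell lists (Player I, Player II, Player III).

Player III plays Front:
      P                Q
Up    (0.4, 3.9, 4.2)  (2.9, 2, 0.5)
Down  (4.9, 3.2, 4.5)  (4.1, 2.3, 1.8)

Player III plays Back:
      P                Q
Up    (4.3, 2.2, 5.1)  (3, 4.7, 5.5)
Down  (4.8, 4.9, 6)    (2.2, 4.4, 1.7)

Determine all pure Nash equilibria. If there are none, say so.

Player I against (P, Front): payoffs 0.4, 4.9 → best response Down.
Player I against (P, Back): payoffs 4.3, 4.8 → best response Down.
Player I against (Q, Front): payoffs 2.9, 4.1 → best response Down.
Player I against (Q, Back): payoffs 3, 2.2 → best response Up.
Player II against (Up, Front): payoffs 3.9, 2 → best response P.
Player II against (Up, Back): payoffs 2.2, 4.7 → best response Q.
Player II against (Down, Front): payoffs 3.2, 2.3 → best response P.
Player II against (Down, Back): payoffs 4.9, 4.4 → best response P.
Player III against (Up, P): payoffs 4.2, 5.1 → best response Back.
Player III against (Up, Q): payoffs 0.5, 5.5 → best response Back.
Player III against (Down, P): payoffs 4.5, 6 → best response Back.
Player III against (Down, Q): payoffs 1.8, 1.7 → best response Front.
Mutual best responses: (Up, Q, Back); (Down, P, Back).

(Up, Q, Back); (Down, P, Back)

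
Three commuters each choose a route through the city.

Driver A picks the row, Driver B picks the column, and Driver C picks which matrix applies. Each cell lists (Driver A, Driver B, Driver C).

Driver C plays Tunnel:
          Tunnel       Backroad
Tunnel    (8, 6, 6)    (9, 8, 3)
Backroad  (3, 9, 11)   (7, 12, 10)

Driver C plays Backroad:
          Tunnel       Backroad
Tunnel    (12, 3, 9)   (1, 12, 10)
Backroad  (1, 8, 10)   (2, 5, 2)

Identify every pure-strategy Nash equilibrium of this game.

There is no pure-strategy Nash equilibrium.

Driver A against (Tunnel, Tunnel): payoffs 8, 3 → best response Tunnel.
Driver A against (Tunnel, Backroad): payoffs 12, 1 → best response Tunnel.
Driver A against (Backroad, Tunnel): payoffs 9, 7 → best response Tunnel.
Driver A against (Backroad, Backroad): payoffs 1, 2 → best response Backroad.
Driver B against (Tunnel, Tunnel): payoffs 6, 8 → best response Backroad.
Driver B against (Tunnel, Backroad): payoffs 3, 12 → best response Backroad.
Driver B against (Backroad, Tunnel): payoffs 9, 12 → best response Backroad.
Driver B against (Backroad, Backroad): payoffs 8, 5 → best response Tunnel.
Driver C against (Tunnel, Tunnel): payoffs 6, 9 → best response Backroad.
Driver C against (Tunnel, Backroad): payoffs 3, 10 → best response Backroad.
Driver C against (Backroad, Tunnel): payoffs 11, 10 → best response Tunnel.
Driver C against (Backroad, Backroad): payoffs 10, 2 → best response Tunnel.
No profile is a mutual best response for all players.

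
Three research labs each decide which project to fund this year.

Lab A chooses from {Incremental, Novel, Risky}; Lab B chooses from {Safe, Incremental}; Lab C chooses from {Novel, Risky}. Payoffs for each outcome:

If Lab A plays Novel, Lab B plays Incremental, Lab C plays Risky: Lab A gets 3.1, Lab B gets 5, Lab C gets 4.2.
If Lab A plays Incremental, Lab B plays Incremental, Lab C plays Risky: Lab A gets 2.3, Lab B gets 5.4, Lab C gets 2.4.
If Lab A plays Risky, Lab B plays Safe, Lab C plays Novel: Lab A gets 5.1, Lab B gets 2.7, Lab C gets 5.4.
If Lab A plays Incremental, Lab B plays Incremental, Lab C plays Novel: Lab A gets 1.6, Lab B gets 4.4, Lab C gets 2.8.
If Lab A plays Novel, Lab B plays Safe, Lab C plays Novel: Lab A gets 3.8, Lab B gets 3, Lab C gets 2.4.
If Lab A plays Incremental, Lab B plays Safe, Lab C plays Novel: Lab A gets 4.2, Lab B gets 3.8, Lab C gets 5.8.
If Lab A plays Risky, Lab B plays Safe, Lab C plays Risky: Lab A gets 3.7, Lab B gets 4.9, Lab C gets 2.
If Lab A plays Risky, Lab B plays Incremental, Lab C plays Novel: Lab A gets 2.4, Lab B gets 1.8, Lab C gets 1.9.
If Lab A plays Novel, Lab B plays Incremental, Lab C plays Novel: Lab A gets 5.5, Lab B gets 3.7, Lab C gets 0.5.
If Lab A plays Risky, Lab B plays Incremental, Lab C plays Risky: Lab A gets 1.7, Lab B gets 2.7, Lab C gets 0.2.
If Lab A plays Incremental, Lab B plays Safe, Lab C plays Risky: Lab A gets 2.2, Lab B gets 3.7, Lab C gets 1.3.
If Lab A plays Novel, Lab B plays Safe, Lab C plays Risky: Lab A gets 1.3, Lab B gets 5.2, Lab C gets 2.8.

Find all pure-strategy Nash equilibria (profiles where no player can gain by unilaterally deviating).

Pure NE: (Risky, Safe, Novel)

Lab A against (Safe, Novel): payoffs 4.2, 3.8, 5.1 → best response Risky.
Lab A against (Safe, Risky): payoffs 2.2, 1.3, 3.7 → best response Risky.
Lab A against (Incremental, Novel): payoffs 1.6, 5.5, 2.4 → best response Novel.
Lab A against (Incremental, Risky): payoffs 2.3, 3.1, 1.7 → best response Novel.
Lab B against (Incremental, Novel): payoffs 3.8, 4.4 → best response Incremental.
Lab B against (Incremental, Risky): payoffs 3.7, 5.4 → best response Incremental.
Lab B against (Novel, Novel): payoffs 3, 3.7 → best response Incremental.
Lab B against (Novel, Risky): payoffs 5.2, 5 → best response Safe.
Lab B against (Risky, Novel): payoffs 2.7, 1.8 → best response Safe.
Lab B against (Risky, Risky): payoffs 4.9, 2.7 → best response Safe.
Lab C against (Incremental, Safe): payoffs 5.8, 1.3 → best response Novel.
Lab C against (Incremental, Incremental): payoffs 2.8, 2.4 → best response Novel.
Lab C against (Novel, Safe): payoffs 2.4, 2.8 → best response Risky.
Lab C against (Novel, Incremental): payoffs 0.5, 4.2 → best response Risky.
Lab C against (Risky, Safe): payoffs 5.4, 2 → best response Novel.
Lab C against (Risky, Incremental): payoffs 1.9, 0.2 → best response Novel.
Mutual best responses: (Risky, Safe, Novel).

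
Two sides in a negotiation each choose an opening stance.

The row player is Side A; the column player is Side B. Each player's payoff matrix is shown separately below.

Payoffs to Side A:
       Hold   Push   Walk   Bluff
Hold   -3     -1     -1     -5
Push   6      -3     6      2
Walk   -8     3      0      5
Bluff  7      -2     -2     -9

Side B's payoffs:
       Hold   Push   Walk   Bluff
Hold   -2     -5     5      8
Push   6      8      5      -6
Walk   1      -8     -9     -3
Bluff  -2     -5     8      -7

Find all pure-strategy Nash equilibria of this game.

There is no pure-strategy Nash equilibrium.

Side A against Hold: payoffs -3, 6, -8, 7 → best response Bluff.
Side A against Push: payoffs -1, -3, 3, -2 → best response Walk.
Side A against Walk: payoffs -1, 6, 0, -2 → best response Push.
Side A against Bluff: payoffs -5, 2, 5, -9 → best response Walk.
Side B against Hold: payoffs -2, -5, 5, 8 → best response Bluff.
Side B against Push: payoffs 6, 8, 5, -6 → best response Push.
Side B against Walk: payoffs 1, -8, -9, -3 → best response Hold.
Side B against Bluff: payoffs -2, -5, 8, -7 → best response Walk.
No profile is a mutual best response for all players.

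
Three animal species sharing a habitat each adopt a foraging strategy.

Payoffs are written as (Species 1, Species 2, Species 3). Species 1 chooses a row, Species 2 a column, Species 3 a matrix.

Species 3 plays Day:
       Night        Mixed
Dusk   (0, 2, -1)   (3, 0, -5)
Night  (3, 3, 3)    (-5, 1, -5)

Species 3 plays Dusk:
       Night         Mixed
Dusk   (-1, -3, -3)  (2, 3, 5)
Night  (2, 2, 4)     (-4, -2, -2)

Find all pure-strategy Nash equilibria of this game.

Pure-strategy Nash equilibria: (Dusk, Mixed, Dusk); (Night, Night, Dusk)

(Dusk, Night, Day): Species 1 can switch to Night (0 → 3). Not NE.
(Dusk, Night, Dusk): Species 1 can switch to Night (-1 → 2). Not NE.
(Dusk, Mixed, Day): Species 2 can switch to Night (0 → 2). Not NE.
(Dusk, Mixed, Dusk): Species 1 gets 2, best alternative -4; Species 2 gets 3, best alternative -3; Species 3 gets 5, best alternative -5. No profitable deviation — NE.
(Night, Night, Day): Species 3 can switch to Dusk (3 → 4). Not NE.
(Night, Night, Dusk): Species 1 gets 2, best alternative -1; Species 2 gets 2, best alternative -2; Species 3 gets 4, best alternative 3. No profitable deviation — NE.
(Night, Mixed, Day): Species 1 can switch to Dusk (-5 → 3). Not NE.
(Night, Mixed, Dusk): Species 1 can switch to Dusk (-4 → 2). Not NE.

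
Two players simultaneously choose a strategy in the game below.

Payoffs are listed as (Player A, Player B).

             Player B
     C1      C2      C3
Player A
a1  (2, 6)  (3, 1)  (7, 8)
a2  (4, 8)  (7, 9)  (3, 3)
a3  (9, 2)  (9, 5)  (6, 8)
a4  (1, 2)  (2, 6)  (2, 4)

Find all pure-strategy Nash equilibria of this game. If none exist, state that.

Pure NE: (a1, C3)

(a1, C1): Player A can switch to a2 (2 → 4). Not NE.
(a1, C2): Player A can switch to a2 (3 → 7). Not NE.
(a1, C3): Player A gets 7, best alternative 6; Player B gets 8, best alternative 6. No profitable deviation — NE.
(a2, C1): Player A can switch to a3 (4 → 9). Not NE.
(a2, C2): Player A can switch to a3 (7 → 9). Not NE.
(a2, C3): Player A can switch to a1 (3 → 7). Not NE.
(a3, C1): Player B can switch to C2 (2 → 5). Not NE.
(The remaining 5 profiles each have a profitable deviation by the same check.)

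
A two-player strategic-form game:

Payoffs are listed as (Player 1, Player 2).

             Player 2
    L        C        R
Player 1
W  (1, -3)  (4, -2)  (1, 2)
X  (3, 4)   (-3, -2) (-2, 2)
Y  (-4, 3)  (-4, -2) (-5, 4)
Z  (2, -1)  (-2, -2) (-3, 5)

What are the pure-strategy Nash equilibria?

(W, R), (X, L)

Player 1 against L: payoffs 1, 3, -4, 2 → best response X.
Player 1 against C: payoffs 4, -3, -4, -2 → best response W.
Player 1 against R: payoffs 1, -2, -5, -3 → best response W.
Player 2 against W: payoffs -3, -2, 2 → best response R.
Player 2 against X: payoffs 4, -2, 2 → best response L.
Player 2 against Y: payoffs 3, -2, 4 → best response R.
Player 2 against Z: payoffs -1, -2, 5 → best response R.
Mutual best responses: (W, R); (X, L).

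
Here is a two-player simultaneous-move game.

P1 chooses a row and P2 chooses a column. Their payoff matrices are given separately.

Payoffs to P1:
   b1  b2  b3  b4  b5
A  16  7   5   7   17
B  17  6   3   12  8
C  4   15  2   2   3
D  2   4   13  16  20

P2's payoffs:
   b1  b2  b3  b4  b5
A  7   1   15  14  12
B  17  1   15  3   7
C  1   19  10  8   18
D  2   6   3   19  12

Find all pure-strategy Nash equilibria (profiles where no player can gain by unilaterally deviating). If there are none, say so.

P1 against b1: payoffs 16, 17, 4, 2 → best response B.
P1 against b2: payoffs 7, 6, 15, 4 → best response C.
P1 against b3: payoffs 5, 3, 2, 13 → best response D.
P1 against b4: payoffs 7, 12, 2, 16 → best response D.
P1 against b5: payoffs 17, 8, 3, 20 → best response D.
P2 against A: payoffs 7, 1, 15, 14, 12 → best response b3.
P2 against B: payoffs 17, 1, 15, 3, 7 → best response b1.
P2 against C: payoffs 1, 19, 10, 8, 18 → best response b2.
P2 against D: payoffs 2, 6, 3, 19, 12 → best response b4.
Mutual best responses: (B, b1); (C, b2); (D, b4).

(B, b1), (C, b2), (D, b4)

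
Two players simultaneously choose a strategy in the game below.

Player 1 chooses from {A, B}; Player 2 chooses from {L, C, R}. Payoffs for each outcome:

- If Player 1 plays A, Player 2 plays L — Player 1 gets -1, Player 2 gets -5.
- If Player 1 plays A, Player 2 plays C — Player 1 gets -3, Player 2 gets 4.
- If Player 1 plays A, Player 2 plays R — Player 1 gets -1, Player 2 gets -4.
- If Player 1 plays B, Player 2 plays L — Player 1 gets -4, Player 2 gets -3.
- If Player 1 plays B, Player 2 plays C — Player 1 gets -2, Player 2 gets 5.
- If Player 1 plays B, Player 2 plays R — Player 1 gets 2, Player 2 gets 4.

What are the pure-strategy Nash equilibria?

Player 1 against L: payoffs -1, -4 → best response A.
Player 1 against C: payoffs -3, -2 → best response B.
Player 1 against R: payoffs -1, 2 → best response B.
Player 2 against A: payoffs -5, 4, -4 → best response C.
Player 2 against B: payoffs -3, 5, 4 → best response C.
Mutual best responses: (B, C).

Pure NE: (B, C)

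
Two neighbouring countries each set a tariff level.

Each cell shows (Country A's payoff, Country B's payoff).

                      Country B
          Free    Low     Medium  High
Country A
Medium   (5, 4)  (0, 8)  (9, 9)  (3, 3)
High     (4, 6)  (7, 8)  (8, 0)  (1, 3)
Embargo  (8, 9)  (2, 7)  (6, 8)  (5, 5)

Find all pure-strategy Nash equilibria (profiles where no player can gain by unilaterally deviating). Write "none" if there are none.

(Medium, Medium); (High, Low); (Embargo, Free)

Country A against Free: payoffs 5, 4, 8 → best response Embargo.
Country A against Low: payoffs 0, 7, 2 → best response High.
Country A against Medium: payoffs 9, 8, 6 → best response Medium.
Country A against High: payoffs 3, 1, 5 → best response Embargo.
Country B against Medium: payoffs 4, 8, 9, 3 → best response Medium.
Country B against High: payoffs 6, 8, 0, 3 → best response Low.
Country B against Embargo: payoffs 9, 7, 8, 5 → best response Free.
Mutual best responses: (Medium, Medium); (High, Low); (Embargo, Free).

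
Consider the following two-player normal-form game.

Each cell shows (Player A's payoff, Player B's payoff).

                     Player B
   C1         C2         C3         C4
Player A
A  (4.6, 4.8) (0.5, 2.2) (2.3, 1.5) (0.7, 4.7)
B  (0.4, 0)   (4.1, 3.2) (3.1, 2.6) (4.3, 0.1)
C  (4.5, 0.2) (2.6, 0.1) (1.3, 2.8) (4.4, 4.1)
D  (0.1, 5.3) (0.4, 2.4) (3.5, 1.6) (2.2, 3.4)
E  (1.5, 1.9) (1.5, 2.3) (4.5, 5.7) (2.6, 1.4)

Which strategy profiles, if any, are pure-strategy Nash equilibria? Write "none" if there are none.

Pure-strategy Nash equilibria: (A, C1) and (B, C2) and (C, C4) and (E, C3)

(A, C1): Player A gets 4.6, best alternative 4.5; Player B gets 4.8, best alternative 4.7. No profitable deviation — NE.
(A, C2): Player A can switch to B (0.5 → 4.1). Not NE.
(A, C3): Player A can switch to B (2.3 → 3.1). Not NE.
(A, C4): Player A can switch to B (0.7 → 4.3). Not NE.
(B, C1): Player A can switch to A (0.4 → 4.6). Not NE.
(B, C2): Player A gets 4.1, best alternative 2.6; Player B gets 3.2, best alternative 2.6. No profitable deviation — NE.
(B, C3): Player A can switch to D (3.1 → 3.5). Not NE.
(B, C4): Player A can switch to C (4.3 → 4.4). Not NE.
(C, C1): Player A can switch to A (4.5 → 4.6). Not NE.
(C, C2): Player A can switch to B (2.6 → 4.1). Not NE.
(C, C3): Player A can switch to A (1.3 → 2.3). Not NE.
(C, C4): Player A gets 4.4, best alternative 4.3; Player B gets 4.1, best alternative 2.8. No profitable deviation — NE.
(D, C1): Player A can switch to A (0.1 → 4.6). Not NE.
(D, C2): Player A can switch to A (0.4 → 0.5). Not NE.
(D, C3): Player A can switch to E (3.5 → 4.5). Not NE.
(E, C3): Player A gets 4.5, best alternative 3.5; Player B gets 5.7, best alternative 2.3. No profitable deviation — NE.
(The remaining 4 profiles each have a profitable deviation by the same check.)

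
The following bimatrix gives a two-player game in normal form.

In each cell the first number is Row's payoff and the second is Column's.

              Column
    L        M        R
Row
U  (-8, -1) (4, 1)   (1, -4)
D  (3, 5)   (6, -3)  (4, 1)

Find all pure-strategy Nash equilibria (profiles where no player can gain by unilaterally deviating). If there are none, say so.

Row against L: payoffs -8, 3 → best response D.
Row against M: payoffs 4, 6 → best response D.
Row against R: payoffs 1, 4 → best response D.
Column against U: payoffs -1, 1, -4 → best response M.
Column against D: payoffs 5, -3, 1 → best response L.
Mutual best responses: (D, L).

The unique pure-strategy Nash equilibrium is (D, L).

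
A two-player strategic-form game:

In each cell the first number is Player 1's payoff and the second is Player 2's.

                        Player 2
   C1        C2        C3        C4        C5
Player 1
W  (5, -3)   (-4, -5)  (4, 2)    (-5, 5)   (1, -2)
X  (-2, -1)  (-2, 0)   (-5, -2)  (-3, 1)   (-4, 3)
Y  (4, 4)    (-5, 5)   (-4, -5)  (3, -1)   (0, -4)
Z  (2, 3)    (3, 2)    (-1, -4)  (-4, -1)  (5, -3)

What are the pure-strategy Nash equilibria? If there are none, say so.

(W, C1): Player 2 can switch to C3 (-3 → 2). Not NE.
(W, C2): Player 1 can switch to X (-4 → -2). Not NE.
(W, C3): Player 2 can switch to C4 (2 → 5). Not NE.
(W, C4): Player 1 can switch to X (-5 → -3). Not NE.
(W, C5): Player 1 can switch to Z (1 → 5). Not NE.
(X, C1): Player 1 can switch to W (-2 → 5). Not NE.
(X, C2): Player 1 can switch to Z (-2 → 3). Not NE.
(X, C3): Player 1 can switch to W (-5 → 4). Not NE.
(X, C4): Player 1 can switch to Y (-3 → 3). Not NE.
(X, C5): Player 1 can switch to W (-4 → 1). Not NE.
(The remaining 10 profiles each have a profitable deviation by the same check.)

This game has no pure Nash equilibrium.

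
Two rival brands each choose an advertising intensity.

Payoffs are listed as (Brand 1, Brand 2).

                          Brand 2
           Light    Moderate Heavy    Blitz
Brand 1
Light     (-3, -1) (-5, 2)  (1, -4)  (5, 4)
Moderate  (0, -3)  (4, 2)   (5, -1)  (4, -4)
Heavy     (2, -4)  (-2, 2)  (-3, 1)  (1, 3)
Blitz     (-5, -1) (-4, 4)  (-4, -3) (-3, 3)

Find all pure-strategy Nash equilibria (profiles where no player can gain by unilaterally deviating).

The pure Nash equilibria are (Light, Blitz), (Moderate, Moderate).

Check each profile: it is a Nash equilibrium iff no player can strictly gain by switching unilaterally.
(Light, Light): Brand 1 can switch to Moderate (-3 → 0). Not NE.
(Light, Moderate): Brand 1 can switch to Moderate (-5 → 4). Not NE.
(Light, Heavy): Brand 1 can switch to Moderate (1 → 5). Not NE.
(Light, Blitz): Brand 1 gets 5, best alternative 4; Brand 2 gets 4, best alternative 2. No profitable deviation — NE.
(Moderate, Light): Brand 1 can switch to Heavy (0 → 2). Not NE.
(Moderate, Moderate): Brand 1 gets 4, best alternative -2; Brand 2 gets 2, best alternative -1. No profitable deviation — NE.
(Moderate, Heavy): Brand 2 can switch to Moderate (-1 → 2). Not NE.
(Moderate, Blitz): Brand 1 can switch to Light (4 → 5). Not NE.
(Heavy, Light): Brand 2 can switch to Moderate (-4 → 2). Not NE.
(Heavy, Moderate): Brand 1 can switch to Moderate (-2 → 4). Not NE.
(Heavy, Heavy): Brand 1 can switch to Light (-3 → 1). Not NE.
(Heavy, Blitz): Brand 1 can switch to Light (1 → 5). Not NE.
(Blitz, Light): Brand 1 can switch to Light (-5 → -3). Not NE.
(Blitz, Moderate): Brand 1 can switch to Moderate (-4 → 4). Not NE.
(The remaining 2 profiles each have a profitable deviation by the same check.)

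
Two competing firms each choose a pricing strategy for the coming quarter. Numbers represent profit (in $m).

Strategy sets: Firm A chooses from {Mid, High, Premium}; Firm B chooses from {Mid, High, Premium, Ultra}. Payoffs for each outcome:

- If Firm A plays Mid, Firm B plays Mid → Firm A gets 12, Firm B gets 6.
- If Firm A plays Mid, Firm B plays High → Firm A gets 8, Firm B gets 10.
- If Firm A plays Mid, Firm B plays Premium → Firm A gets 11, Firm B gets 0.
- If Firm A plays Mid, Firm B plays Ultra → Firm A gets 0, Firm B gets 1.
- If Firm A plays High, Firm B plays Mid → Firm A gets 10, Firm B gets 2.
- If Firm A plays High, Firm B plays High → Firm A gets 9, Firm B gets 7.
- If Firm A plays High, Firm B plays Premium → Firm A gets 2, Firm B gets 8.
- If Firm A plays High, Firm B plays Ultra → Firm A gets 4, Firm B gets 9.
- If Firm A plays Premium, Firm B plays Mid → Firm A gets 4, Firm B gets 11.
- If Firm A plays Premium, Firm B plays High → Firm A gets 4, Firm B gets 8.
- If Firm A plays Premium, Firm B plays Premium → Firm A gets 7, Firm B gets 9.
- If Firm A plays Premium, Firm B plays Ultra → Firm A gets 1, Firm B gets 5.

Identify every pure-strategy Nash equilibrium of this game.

(Mid, Mid): Firm B can switch to High (6 → 10). Not NE.
(Mid, High): Firm A can switch to High (8 → 9). Not NE.
(Mid, Premium): Firm B can switch to Mid (0 → 6). Not NE.
(Mid, Ultra): Firm A can switch to High (0 → 4). Not NE.
(High, Mid): Firm A can switch to Mid (10 → 12). Not NE.
(High, High): Firm B can switch to Premium (7 → 8). Not NE.
(High, Premium): Firm A can switch to Mid (2 → 11). Not NE.
(High, Ultra): Firm A gets 4, best alternative 1; Firm B gets 9, best alternative 8. No profitable deviation — NE.
(Premium, Mid): Firm A can switch to Mid (4 → 12). Not NE.
(Premium, High): Firm A can switch to Mid (4 → 8). Not NE.
(Premium, Premium): Firm A can switch to Mid (7 → 11). Not NE.
(Premium, Ultra): Firm A can switch to High (1 → 4). Not NE.

The unique pure-strategy Nash equilibrium is (High, Ultra).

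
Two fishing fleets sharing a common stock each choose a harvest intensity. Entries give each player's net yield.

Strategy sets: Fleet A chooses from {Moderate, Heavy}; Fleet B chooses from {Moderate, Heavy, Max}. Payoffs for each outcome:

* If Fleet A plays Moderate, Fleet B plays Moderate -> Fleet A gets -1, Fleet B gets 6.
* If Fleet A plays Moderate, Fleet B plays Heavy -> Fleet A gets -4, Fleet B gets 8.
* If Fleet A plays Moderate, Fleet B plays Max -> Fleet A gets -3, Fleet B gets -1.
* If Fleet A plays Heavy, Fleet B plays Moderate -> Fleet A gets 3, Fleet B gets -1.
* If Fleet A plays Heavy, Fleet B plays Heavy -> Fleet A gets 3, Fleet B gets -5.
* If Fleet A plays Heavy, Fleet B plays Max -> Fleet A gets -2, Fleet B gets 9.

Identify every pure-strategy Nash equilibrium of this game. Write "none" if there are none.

Fleet A against Moderate: payoffs -1, 3 → best response Heavy.
Fleet A against Heavy: payoffs -4, 3 → best response Heavy.
Fleet A against Max: payoffs -3, -2 → best response Heavy.
Fleet B against Moderate: payoffs 6, 8, -1 → best response Heavy.
Fleet B against Heavy: payoffs -1, -5, 9 → best response Max.
Mutual best responses: (Heavy, Max).

The unique pure-strategy Nash equilibrium is (Heavy, Max).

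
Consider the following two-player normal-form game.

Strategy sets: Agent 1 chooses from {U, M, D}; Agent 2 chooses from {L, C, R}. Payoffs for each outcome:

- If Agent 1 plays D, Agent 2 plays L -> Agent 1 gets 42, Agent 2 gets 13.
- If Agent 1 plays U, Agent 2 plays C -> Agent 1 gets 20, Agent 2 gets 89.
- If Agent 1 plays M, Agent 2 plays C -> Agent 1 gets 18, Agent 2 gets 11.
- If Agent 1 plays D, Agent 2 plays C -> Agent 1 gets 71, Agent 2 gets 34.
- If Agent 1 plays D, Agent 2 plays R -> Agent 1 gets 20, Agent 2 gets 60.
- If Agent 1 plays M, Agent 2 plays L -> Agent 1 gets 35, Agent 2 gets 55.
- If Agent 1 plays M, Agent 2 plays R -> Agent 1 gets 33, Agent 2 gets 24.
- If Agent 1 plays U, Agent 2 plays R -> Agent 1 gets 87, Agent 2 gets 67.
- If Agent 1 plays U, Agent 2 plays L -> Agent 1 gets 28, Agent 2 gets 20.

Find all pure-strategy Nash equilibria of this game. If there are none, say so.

Agent 1 against L: payoffs 28, 35, 42 → best response D.
Agent 1 against C: payoffs 20, 18, 71 → best response D.
Agent 1 against R: payoffs 87, 33, 20 → best response U.
Agent 2 against U: payoffs 20, 89, 67 → best response C.
Agent 2 against M: payoffs 55, 11, 24 → best response L.
Agent 2 against D: payoffs 13, 34, 60 → best response R.
No profile is a mutual best response for all players.

none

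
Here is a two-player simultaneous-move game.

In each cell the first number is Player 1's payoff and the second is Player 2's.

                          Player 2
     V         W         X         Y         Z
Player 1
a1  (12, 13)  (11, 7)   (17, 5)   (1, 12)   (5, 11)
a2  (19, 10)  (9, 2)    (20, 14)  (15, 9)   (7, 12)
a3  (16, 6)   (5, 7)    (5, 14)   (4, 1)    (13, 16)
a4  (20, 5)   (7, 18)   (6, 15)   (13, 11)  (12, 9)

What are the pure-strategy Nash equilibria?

The pure Nash equilibria are (a2, X) and (a3, Z).

(a1, V): Player 1 can switch to a2 (12 → 19). Not NE.
(a1, W): Player 2 can switch to V (7 → 13). Not NE.
(a1, X): Player 1 can switch to a2 (17 → 20). Not NE.
(a1, Y): Player 1 can switch to a2 (1 → 15). Not NE.
(a1, Z): Player 1 can switch to a2 (5 → 7). Not NE.
(a2, V): Player 1 can switch to a4 (19 → 20). Not NE.
(a2, W): Player 1 can switch to a1 (9 → 11). Not NE.
(a2, X): Player 1 gets 20, best alternative 17; Player 2 gets 14, best alternative 12. No profitable deviation — NE.
(a2, Y): Player 2 can switch to V (9 → 10). Not NE.
(a2, Z): Player 1 can switch to a3 (7 → 13). Not NE.
(a3, V): Player 1 can switch to a2 (16 → 19). Not NE.
(a3, Z): Player 1 gets 13, best alternative 12; Player 2 gets 16, best alternative 14. No profitable deviation — NE.
(The remaining 8 profiles each have a profitable deviation by the same check.)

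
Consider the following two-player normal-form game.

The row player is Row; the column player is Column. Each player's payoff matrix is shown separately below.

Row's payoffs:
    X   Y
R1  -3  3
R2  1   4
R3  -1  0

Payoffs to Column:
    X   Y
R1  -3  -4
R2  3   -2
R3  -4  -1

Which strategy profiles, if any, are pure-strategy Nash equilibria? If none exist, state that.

Row against X: payoffs -3, 1, -1 → best response R2.
Row against Y: payoffs 3, 4, 0 → best response R2.
Column against R1: payoffs -3, -4 → best response X.
Column against R2: payoffs 3, -2 → best response X.
Column against R3: payoffs -4, -1 → best response Y.
Mutual best responses: (R2, X).

The unique pure-strategy Nash equilibrium is (R2, X).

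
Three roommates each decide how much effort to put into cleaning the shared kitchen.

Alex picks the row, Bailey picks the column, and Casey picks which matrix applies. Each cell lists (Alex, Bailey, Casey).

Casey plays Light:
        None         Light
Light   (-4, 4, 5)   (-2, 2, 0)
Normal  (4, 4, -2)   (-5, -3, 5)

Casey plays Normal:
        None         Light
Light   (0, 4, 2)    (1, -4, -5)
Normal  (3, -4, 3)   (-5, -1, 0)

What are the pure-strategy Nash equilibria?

(Light, None, Light): Alex can switch to Normal (-4 → 4). Not NE.
(Light, None, Normal): Alex can switch to Normal (0 → 3). Not NE.
(Light, Light, Light): Bailey can switch to None (2 → 4). Not NE.
(Light, Light, Normal): Bailey can switch to None (-4 → 4). Not NE.
(Normal, None, Light): Casey can switch to Normal (-2 → 3). Not NE.
(Normal, None, Normal): Bailey can switch to Light (-4 → -1). Not NE.
(Normal, Light, Light): Alex can switch to Light (-5 → -2). Not NE.
(Normal, Light, Normal): Alex can switch to Light (-5 → 1). Not NE.

No pure-strategy Nash equilibrium.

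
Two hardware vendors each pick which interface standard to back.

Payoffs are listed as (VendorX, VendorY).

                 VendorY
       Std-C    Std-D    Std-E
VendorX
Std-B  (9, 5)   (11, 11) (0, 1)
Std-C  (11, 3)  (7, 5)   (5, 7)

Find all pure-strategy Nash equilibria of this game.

For each player, find the best response to each opponent profile; mutual best responses are the pure NE.
VendorX against Std-C: payoffs 9, 11 → best response Std-C.
VendorX against Std-D: payoffs 11, 7 → best response Std-B.
VendorX against Std-E: payoffs 0, 5 → best response Std-C.
VendorY against Std-B: payoffs 5, 11, 1 → best response Std-D.
VendorY against Std-C: payoffs 3, 5, 7 → best response Std-E.
Mutual best responses: (Std-B, Std-D); (Std-C, Std-E).

(Std-B, Std-D); (Std-C, Std-E)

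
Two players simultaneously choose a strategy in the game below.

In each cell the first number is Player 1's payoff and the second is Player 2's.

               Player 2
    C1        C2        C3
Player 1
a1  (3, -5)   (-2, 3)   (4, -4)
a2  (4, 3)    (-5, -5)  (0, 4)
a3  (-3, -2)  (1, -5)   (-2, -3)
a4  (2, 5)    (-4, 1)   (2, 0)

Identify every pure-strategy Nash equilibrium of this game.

none

(a1, C1): Player 1 can switch to a2 (3 → 4). Not NE.
(a1, C2): Player 1 can switch to a3 (-2 → 1). Not NE.
(a1, C3): Player 2 can switch to C2 (-4 → 3). Not NE.
(a2, C1): Player 2 can switch to C3 (3 → 4). Not NE.
(a2, C2): Player 1 can switch to a1 (-5 → -2). Not NE.
(a2, C3): Player 1 can switch to a1 (0 → 4). Not NE.
(a3, C1): Player 1 can switch to a1 (-3 → 3). Not NE.
(a3, C2): Player 2 can switch to C1 (-5 → -2). Not NE.
(a3, C3): Player 1 can switch to a1 (-2 → 4). Not NE.
(a4, C1): Player 1 can switch to a1 (2 → 3). Not NE.
(The remaining 2 profiles each have a profitable deviation by the same check.)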